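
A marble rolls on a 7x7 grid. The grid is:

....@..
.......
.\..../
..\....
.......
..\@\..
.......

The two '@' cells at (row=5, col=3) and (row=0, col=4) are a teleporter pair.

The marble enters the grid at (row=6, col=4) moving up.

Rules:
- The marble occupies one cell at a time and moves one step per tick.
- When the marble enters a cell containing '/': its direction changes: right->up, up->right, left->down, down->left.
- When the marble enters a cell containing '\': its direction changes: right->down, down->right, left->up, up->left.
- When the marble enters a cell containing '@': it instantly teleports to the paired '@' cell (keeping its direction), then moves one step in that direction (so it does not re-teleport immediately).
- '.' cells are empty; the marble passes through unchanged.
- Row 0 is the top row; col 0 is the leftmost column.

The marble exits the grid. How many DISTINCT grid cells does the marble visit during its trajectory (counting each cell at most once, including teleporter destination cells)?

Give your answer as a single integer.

Answer: 8

Derivation:
Step 1: enter (6,4), '.' pass, move up to (5,4)
Step 2: enter (5,4), '\' deflects up->left, move left to (5,3)
Step 3: enter (5,3), '@' teleport (5,3)->(0,4), also enter (0,4), move left to (0,3)
Step 4: enter (0,3), '.' pass, move left to (0,2)
Step 5: enter (0,2), '.' pass, move left to (0,1)
Step 6: enter (0,1), '.' pass, move left to (0,0)
Step 7: enter (0,0), '.' pass, move left to (0,-1)
Step 8: at (0,-1) — EXIT via left edge, pos 0
Distinct cells visited: 8 (path length 8)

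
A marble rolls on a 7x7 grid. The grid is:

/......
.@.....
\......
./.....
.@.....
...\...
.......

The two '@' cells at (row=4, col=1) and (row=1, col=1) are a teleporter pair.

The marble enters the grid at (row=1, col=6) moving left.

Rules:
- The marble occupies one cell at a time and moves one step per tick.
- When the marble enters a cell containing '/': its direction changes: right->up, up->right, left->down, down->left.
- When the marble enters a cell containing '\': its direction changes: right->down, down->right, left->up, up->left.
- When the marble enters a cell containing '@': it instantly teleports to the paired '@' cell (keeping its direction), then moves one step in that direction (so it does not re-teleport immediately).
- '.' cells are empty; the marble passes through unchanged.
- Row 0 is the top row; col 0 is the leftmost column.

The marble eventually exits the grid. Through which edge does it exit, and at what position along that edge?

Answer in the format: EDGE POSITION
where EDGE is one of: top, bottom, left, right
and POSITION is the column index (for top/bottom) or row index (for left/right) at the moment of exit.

Step 1: enter (1,6), '.' pass, move left to (1,5)
Step 2: enter (1,5), '.' pass, move left to (1,4)
Step 3: enter (1,4), '.' pass, move left to (1,3)
Step 4: enter (1,3), '.' pass, move left to (1,2)
Step 5: enter (1,2), '.' pass, move left to (1,1)
Step 6: enter (1,1), '@' teleport (1,1)->(4,1), also enter (4,1), move left to (4,0)
Step 7: enter (4,0), '.' pass, move left to (4,-1)
Step 8: at (4,-1) — EXIT via left edge, pos 4

Answer: left 4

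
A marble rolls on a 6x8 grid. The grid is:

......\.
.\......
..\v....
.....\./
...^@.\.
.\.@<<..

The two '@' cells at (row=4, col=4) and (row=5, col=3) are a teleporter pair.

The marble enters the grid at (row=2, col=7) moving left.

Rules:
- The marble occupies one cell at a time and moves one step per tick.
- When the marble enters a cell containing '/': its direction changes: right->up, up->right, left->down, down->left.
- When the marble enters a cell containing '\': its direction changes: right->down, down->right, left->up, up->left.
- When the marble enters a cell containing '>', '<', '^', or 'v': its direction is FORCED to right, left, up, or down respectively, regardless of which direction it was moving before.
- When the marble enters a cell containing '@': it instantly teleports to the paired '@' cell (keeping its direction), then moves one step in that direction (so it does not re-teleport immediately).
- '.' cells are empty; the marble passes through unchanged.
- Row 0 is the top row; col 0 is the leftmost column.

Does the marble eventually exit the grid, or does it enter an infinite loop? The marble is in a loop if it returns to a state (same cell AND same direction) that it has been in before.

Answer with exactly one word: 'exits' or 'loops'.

Step 1: enter (2,7), '.' pass, move left to (2,6)
Step 2: enter (2,6), '.' pass, move left to (2,5)
Step 3: enter (2,5), '.' pass, move left to (2,4)
Step 4: enter (2,4), '.' pass, move left to (2,3)
Step 5: enter (2,3), 'v' forces left->down, move down to (3,3)
Step 6: enter (3,3), '.' pass, move down to (4,3)
Step 7: enter (4,3), '^' forces down->up, move up to (3,3)
Step 8: enter (3,3), '.' pass, move up to (2,3)
Step 9: enter (2,3), 'v' forces up->down, move down to (3,3)
Step 10: at (3,3) dir=down — LOOP DETECTED (seen before)

Answer: loops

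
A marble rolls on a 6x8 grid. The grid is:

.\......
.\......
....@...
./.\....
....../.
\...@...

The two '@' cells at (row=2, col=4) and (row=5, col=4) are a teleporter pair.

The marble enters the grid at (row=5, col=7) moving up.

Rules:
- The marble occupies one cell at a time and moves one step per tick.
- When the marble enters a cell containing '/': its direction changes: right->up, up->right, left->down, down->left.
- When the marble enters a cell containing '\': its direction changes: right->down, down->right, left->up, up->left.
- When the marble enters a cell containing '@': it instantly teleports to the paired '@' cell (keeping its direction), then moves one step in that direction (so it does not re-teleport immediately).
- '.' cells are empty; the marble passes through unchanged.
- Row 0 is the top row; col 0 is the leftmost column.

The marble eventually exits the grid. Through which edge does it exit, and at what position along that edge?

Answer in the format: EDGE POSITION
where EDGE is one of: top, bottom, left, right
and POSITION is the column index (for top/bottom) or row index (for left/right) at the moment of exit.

Step 1: enter (5,7), '.' pass, move up to (4,7)
Step 2: enter (4,7), '.' pass, move up to (3,7)
Step 3: enter (3,7), '.' pass, move up to (2,7)
Step 4: enter (2,7), '.' pass, move up to (1,7)
Step 5: enter (1,7), '.' pass, move up to (0,7)
Step 6: enter (0,7), '.' pass, move up to (-1,7)
Step 7: at (-1,7) — EXIT via top edge, pos 7

Answer: top 7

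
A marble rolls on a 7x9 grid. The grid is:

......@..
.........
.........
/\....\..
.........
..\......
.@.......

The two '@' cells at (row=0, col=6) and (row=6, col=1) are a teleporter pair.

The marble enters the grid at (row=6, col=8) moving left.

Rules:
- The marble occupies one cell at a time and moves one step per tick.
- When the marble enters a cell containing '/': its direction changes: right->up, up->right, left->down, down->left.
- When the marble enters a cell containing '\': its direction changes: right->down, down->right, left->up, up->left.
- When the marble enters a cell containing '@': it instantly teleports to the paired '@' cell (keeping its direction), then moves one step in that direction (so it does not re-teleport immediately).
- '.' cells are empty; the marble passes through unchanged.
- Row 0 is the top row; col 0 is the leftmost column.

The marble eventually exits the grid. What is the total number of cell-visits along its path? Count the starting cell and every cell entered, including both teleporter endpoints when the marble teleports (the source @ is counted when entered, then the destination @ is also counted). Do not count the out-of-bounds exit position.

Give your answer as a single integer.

Step 1: enter (6,8), '.' pass, move left to (6,7)
Step 2: enter (6,7), '.' pass, move left to (6,6)
Step 3: enter (6,6), '.' pass, move left to (6,5)
Step 4: enter (6,5), '.' pass, move left to (6,4)
Step 5: enter (6,4), '.' pass, move left to (6,3)
Step 6: enter (6,3), '.' pass, move left to (6,2)
Step 7: enter (6,2), '.' pass, move left to (6,1)
Step 8: enter (6,1), '@' teleport (6,1)->(0,6), also enter (0,6), move left to (0,5)
Step 9: enter (0,5), '.' pass, move left to (0,4)
Step 10: enter (0,4), '.' pass, move left to (0,3)
Step 11: enter (0,3), '.' pass, move left to (0,2)
Step 12: enter (0,2), '.' pass, move left to (0,1)
Step 13: enter (0,1), '.' pass, move left to (0,0)
Step 14: enter (0,0), '.' pass, move left to (0,-1)
Step 15: at (0,-1) — EXIT via left edge, pos 0
Path length (cell visits): 15

Answer: 15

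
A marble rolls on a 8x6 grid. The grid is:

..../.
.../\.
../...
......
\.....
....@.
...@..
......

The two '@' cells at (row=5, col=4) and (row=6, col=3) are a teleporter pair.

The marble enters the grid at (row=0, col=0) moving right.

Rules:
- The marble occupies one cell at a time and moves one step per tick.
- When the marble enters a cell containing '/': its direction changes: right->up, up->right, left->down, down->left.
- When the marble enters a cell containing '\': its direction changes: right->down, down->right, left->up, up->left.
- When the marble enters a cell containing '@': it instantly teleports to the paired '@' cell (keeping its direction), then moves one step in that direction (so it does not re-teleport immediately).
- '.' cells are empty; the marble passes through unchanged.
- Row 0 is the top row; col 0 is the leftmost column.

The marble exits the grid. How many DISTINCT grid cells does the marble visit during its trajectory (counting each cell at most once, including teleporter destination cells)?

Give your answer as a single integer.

Answer: 5

Derivation:
Step 1: enter (0,0), '.' pass, move right to (0,1)
Step 2: enter (0,1), '.' pass, move right to (0,2)
Step 3: enter (0,2), '.' pass, move right to (0,3)
Step 4: enter (0,3), '.' pass, move right to (0,4)
Step 5: enter (0,4), '/' deflects right->up, move up to (-1,4)
Step 6: at (-1,4) — EXIT via top edge, pos 4
Distinct cells visited: 5 (path length 5)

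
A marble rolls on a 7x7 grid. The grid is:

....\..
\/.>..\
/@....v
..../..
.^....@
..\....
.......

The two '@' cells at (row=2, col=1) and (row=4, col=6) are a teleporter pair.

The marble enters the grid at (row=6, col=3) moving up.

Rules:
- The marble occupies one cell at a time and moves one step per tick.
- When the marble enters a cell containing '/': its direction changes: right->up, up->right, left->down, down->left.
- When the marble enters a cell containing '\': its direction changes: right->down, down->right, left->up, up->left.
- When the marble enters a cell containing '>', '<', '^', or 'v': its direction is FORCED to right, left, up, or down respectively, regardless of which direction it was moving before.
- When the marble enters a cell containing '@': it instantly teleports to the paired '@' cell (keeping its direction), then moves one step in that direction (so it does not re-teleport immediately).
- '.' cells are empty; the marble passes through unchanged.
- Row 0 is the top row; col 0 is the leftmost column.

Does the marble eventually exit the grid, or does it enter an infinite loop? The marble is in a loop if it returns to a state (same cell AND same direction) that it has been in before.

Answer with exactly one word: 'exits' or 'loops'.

Step 1: enter (6,3), '.' pass, move up to (5,3)
Step 2: enter (5,3), '.' pass, move up to (4,3)
Step 3: enter (4,3), '.' pass, move up to (3,3)
Step 4: enter (3,3), '.' pass, move up to (2,3)
Step 5: enter (2,3), '.' pass, move up to (1,3)
Step 6: enter (1,3), '>' forces up->right, move right to (1,4)
Step 7: enter (1,4), '.' pass, move right to (1,5)
Step 8: enter (1,5), '.' pass, move right to (1,6)
Step 9: enter (1,6), '\' deflects right->down, move down to (2,6)
Step 10: enter (2,6), 'v' forces down->down, move down to (3,6)
Step 11: enter (3,6), '.' pass, move down to (4,6)
Step 12: enter (4,6), '@' teleport (4,6)->(2,1), also enter (2,1), move down to (3,1)
Step 13: enter (3,1), '.' pass, move down to (4,1)
Step 14: enter (4,1), '^' forces down->up, move up to (3,1)
Step 15: enter (3,1), '.' pass, move up to (2,1)
Step 16: enter (2,1), '@' teleport (2,1)->(4,6), also enter (4,6), move up to (3,6)
Step 17: enter (3,6), '.' pass, move up to (2,6)
Step 18: enter (2,6), 'v' forces up->down, move down to (3,6)
Step 19: at (3,6) dir=down — LOOP DETECTED (seen before)

Answer: loops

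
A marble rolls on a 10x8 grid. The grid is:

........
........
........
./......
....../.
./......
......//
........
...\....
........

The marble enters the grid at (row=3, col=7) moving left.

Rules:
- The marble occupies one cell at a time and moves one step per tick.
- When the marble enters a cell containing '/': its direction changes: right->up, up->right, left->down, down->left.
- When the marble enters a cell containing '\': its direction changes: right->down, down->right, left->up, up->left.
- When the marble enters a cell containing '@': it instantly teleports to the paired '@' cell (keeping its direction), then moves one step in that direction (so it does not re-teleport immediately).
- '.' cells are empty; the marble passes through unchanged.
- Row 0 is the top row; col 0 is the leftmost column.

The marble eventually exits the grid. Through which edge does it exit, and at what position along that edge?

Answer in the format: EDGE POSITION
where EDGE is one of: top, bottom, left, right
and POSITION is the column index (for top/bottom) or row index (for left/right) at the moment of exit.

Step 1: enter (3,7), '.' pass, move left to (3,6)
Step 2: enter (3,6), '.' pass, move left to (3,5)
Step 3: enter (3,5), '.' pass, move left to (3,4)
Step 4: enter (3,4), '.' pass, move left to (3,3)
Step 5: enter (3,3), '.' pass, move left to (3,2)
Step 6: enter (3,2), '.' pass, move left to (3,1)
Step 7: enter (3,1), '/' deflects left->down, move down to (4,1)
Step 8: enter (4,1), '.' pass, move down to (5,1)
Step 9: enter (5,1), '/' deflects down->left, move left to (5,0)
Step 10: enter (5,0), '.' pass, move left to (5,-1)
Step 11: at (5,-1) — EXIT via left edge, pos 5

Answer: left 5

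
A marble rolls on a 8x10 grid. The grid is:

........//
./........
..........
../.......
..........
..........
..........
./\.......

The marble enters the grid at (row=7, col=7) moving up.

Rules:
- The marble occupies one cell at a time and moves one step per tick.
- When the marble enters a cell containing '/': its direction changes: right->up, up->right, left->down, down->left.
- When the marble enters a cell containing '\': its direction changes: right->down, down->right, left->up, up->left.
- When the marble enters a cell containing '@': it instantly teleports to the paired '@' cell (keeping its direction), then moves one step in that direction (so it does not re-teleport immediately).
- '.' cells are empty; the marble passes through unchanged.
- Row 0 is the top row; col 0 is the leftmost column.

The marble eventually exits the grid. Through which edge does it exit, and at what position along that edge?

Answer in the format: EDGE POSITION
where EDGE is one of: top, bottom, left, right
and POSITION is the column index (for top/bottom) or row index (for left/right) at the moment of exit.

Step 1: enter (7,7), '.' pass, move up to (6,7)
Step 2: enter (6,7), '.' pass, move up to (5,7)
Step 3: enter (5,7), '.' pass, move up to (4,7)
Step 4: enter (4,7), '.' pass, move up to (3,7)
Step 5: enter (3,7), '.' pass, move up to (2,7)
Step 6: enter (2,7), '.' pass, move up to (1,7)
Step 7: enter (1,7), '.' pass, move up to (0,7)
Step 8: enter (0,7), '.' pass, move up to (-1,7)
Step 9: at (-1,7) — EXIT via top edge, pos 7

Answer: top 7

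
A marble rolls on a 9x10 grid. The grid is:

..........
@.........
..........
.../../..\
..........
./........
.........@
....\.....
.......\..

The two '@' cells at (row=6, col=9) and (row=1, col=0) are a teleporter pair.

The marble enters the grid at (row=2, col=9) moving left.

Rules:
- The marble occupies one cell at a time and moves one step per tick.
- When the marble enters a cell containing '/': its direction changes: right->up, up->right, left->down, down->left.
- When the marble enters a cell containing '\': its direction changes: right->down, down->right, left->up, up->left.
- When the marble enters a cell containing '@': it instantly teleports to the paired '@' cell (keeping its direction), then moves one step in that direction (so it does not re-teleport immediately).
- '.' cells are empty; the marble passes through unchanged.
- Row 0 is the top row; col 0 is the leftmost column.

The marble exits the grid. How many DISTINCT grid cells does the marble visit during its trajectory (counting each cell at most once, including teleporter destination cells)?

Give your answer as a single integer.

Step 1: enter (2,9), '.' pass, move left to (2,8)
Step 2: enter (2,8), '.' pass, move left to (2,7)
Step 3: enter (2,7), '.' pass, move left to (2,6)
Step 4: enter (2,6), '.' pass, move left to (2,5)
Step 5: enter (2,5), '.' pass, move left to (2,4)
Step 6: enter (2,4), '.' pass, move left to (2,3)
Step 7: enter (2,3), '.' pass, move left to (2,2)
Step 8: enter (2,2), '.' pass, move left to (2,1)
Step 9: enter (2,1), '.' pass, move left to (2,0)
Step 10: enter (2,0), '.' pass, move left to (2,-1)
Step 11: at (2,-1) — EXIT via left edge, pos 2
Distinct cells visited: 10 (path length 10)

Answer: 10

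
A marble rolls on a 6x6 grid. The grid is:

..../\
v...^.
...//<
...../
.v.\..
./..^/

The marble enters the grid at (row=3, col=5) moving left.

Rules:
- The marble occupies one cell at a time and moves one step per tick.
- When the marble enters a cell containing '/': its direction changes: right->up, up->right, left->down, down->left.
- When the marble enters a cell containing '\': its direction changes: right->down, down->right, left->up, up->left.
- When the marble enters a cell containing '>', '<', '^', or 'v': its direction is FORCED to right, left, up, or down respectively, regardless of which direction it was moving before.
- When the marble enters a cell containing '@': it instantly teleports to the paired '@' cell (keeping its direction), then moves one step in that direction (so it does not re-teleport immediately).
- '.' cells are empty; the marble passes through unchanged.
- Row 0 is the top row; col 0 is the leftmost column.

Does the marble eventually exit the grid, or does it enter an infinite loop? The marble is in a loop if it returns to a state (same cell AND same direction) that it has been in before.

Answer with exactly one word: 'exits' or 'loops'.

Step 1: enter (3,5), '/' deflects left->down, move down to (4,5)
Step 2: enter (4,5), '.' pass, move down to (5,5)
Step 3: enter (5,5), '/' deflects down->left, move left to (5,4)
Step 4: enter (5,4), '^' forces left->up, move up to (4,4)
Step 5: enter (4,4), '.' pass, move up to (3,4)
Step 6: enter (3,4), '.' pass, move up to (2,4)
Step 7: enter (2,4), '/' deflects up->right, move right to (2,5)
Step 8: enter (2,5), '<' forces right->left, move left to (2,4)
Step 9: enter (2,4), '/' deflects left->down, move down to (3,4)
Step 10: enter (3,4), '.' pass, move down to (4,4)
Step 11: enter (4,4), '.' pass, move down to (5,4)
Step 12: enter (5,4), '^' forces down->up, move up to (4,4)
Step 13: at (4,4) dir=up — LOOP DETECTED (seen before)

Answer: loops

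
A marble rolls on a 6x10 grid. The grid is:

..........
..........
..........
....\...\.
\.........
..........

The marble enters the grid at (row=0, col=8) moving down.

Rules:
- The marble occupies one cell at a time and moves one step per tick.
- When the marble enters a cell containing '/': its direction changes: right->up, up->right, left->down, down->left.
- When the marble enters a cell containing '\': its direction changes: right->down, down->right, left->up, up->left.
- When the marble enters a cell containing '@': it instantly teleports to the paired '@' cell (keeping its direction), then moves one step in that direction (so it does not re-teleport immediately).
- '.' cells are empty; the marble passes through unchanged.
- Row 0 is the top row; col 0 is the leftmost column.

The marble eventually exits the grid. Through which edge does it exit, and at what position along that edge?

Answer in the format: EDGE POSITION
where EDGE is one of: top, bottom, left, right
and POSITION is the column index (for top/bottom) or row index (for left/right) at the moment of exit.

Step 1: enter (0,8), '.' pass, move down to (1,8)
Step 2: enter (1,8), '.' pass, move down to (2,8)
Step 3: enter (2,8), '.' pass, move down to (3,8)
Step 4: enter (3,8), '\' deflects down->right, move right to (3,9)
Step 5: enter (3,9), '.' pass, move right to (3,10)
Step 6: at (3,10) — EXIT via right edge, pos 3

Answer: right 3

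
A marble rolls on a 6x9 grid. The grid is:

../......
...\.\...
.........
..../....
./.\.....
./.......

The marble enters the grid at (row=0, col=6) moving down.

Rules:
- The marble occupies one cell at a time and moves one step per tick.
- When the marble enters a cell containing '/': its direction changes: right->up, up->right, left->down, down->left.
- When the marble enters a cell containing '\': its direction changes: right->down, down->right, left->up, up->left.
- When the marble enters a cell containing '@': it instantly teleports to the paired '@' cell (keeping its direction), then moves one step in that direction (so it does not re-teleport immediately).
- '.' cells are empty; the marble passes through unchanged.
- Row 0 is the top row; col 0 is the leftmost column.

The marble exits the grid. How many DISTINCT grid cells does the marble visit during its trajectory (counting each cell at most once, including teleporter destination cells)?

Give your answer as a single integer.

Step 1: enter (0,6), '.' pass, move down to (1,6)
Step 2: enter (1,6), '.' pass, move down to (2,6)
Step 3: enter (2,6), '.' pass, move down to (3,6)
Step 4: enter (3,6), '.' pass, move down to (4,6)
Step 5: enter (4,6), '.' pass, move down to (5,6)
Step 6: enter (5,6), '.' pass, move down to (6,6)
Step 7: at (6,6) — EXIT via bottom edge, pos 6
Distinct cells visited: 6 (path length 6)

Answer: 6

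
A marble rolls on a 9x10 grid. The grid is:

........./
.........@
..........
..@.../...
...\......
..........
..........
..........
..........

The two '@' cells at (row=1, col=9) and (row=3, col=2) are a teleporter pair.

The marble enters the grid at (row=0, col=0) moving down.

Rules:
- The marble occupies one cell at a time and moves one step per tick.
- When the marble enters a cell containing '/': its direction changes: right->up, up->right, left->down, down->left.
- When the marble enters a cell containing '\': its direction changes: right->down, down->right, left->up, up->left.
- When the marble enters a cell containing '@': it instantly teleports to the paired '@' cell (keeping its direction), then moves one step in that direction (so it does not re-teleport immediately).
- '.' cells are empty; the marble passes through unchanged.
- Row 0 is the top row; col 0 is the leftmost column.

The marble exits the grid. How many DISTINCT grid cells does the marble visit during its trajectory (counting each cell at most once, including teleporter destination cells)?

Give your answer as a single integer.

Step 1: enter (0,0), '.' pass, move down to (1,0)
Step 2: enter (1,0), '.' pass, move down to (2,0)
Step 3: enter (2,0), '.' pass, move down to (3,0)
Step 4: enter (3,0), '.' pass, move down to (4,0)
Step 5: enter (4,0), '.' pass, move down to (5,0)
Step 6: enter (5,0), '.' pass, move down to (6,0)
Step 7: enter (6,0), '.' pass, move down to (7,0)
Step 8: enter (7,0), '.' pass, move down to (8,0)
Step 9: enter (8,0), '.' pass, move down to (9,0)
Step 10: at (9,0) — EXIT via bottom edge, pos 0
Distinct cells visited: 9 (path length 9)

Answer: 9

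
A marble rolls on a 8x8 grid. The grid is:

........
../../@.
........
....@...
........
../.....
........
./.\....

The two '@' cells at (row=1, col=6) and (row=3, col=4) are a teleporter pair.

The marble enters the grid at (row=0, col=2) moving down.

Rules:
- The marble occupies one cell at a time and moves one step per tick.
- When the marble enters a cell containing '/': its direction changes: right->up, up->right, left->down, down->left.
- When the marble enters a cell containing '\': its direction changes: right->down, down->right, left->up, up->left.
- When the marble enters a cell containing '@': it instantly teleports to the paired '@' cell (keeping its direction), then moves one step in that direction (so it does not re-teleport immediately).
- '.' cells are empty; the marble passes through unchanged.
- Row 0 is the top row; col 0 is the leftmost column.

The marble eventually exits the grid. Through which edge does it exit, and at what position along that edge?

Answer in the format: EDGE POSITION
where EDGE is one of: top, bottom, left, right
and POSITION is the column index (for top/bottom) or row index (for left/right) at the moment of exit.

Step 1: enter (0,2), '.' pass, move down to (1,2)
Step 2: enter (1,2), '/' deflects down->left, move left to (1,1)
Step 3: enter (1,1), '.' pass, move left to (1,0)
Step 4: enter (1,0), '.' pass, move left to (1,-1)
Step 5: at (1,-1) — EXIT via left edge, pos 1

Answer: left 1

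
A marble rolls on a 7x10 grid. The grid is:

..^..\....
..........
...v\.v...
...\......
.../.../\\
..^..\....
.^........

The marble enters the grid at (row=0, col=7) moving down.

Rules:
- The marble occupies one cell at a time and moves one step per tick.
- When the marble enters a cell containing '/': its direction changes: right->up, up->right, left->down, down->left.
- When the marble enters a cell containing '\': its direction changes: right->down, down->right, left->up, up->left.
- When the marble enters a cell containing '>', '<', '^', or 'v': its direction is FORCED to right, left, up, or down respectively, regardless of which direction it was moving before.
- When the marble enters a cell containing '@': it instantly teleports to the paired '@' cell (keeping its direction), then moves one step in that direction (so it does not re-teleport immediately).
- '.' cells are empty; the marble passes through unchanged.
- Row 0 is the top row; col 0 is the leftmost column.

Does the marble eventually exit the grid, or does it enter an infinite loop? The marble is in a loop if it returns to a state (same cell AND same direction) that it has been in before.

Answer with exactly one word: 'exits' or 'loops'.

Answer: exits

Derivation:
Step 1: enter (0,7), '.' pass, move down to (1,7)
Step 2: enter (1,7), '.' pass, move down to (2,7)
Step 3: enter (2,7), '.' pass, move down to (3,7)
Step 4: enter (3,7), '.' pass, move down to (4,7)
Step 5: enter (4,7), '/' deflects down->left, move left to (4,6)
Step 6: enter (4,6), '.' pass, move left to (4,5)
Step 7: enter (4,5), '.' pass, move left to (4,4)
Step 8: enter (4,4), '.' pass, move left to (4,3)
Step 9: enter (4,3), '/' deflects left->down, move down to (5,3)
Step 10: enter (5,3), '.' pass, move down to (6,3)
Step 11: enter (6,3), '.' pass, move down to (7,3)
Step 12: at (7,3) — EXIT via bottom edge, pos 3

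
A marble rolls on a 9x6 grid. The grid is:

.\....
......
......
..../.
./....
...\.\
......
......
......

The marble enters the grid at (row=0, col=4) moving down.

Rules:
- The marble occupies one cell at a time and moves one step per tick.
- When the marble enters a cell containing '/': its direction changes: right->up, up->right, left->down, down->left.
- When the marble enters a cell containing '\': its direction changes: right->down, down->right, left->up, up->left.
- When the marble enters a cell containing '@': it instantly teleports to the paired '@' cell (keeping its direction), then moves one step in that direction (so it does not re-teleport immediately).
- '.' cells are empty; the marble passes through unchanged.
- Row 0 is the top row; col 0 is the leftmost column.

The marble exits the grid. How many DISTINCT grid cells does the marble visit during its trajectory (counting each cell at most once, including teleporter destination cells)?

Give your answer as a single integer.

Answer: 8

Derivation:
Step 1: enter (0,4), '.' pass, move down to (1,4)
Step 2: enter (1,4), '.' pass, move down to (2,4)
Step 3: enter (2,4), '.' pass, move down to (3,4)
Step 4: enter (3,4), '/' deflects down->left, move left to (3,3)
Step 5: enter (3,3), '.' pass, move left to (3,2)
Step 6: enter (3,2), '.' pass, move left to (3,1)
Step 7: enter (3,1), '.' pass, move left to (3,0)
Step 8: enter (3,0), '.' pass, move left to (3,-1)
Step 9: at (3,-1) — EXIT via left edge, pos 3
Distinct cells visited: 8 (path length 8)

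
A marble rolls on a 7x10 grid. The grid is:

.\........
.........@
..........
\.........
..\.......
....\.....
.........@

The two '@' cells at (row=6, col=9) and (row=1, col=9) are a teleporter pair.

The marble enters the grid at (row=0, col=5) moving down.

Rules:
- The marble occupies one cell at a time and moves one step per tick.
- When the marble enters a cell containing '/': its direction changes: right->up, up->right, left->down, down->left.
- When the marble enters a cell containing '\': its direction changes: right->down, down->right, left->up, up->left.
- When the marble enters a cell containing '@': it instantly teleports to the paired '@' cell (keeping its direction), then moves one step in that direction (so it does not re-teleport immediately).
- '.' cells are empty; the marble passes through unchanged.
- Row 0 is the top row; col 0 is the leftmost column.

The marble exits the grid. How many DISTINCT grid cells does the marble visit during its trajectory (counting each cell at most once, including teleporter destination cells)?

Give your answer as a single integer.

Answer: 7

Derivation:
Step 1: enter (0,5), '.' pass, move down to (1,5)
Step 2: enter (1,5), '.' pass, move down to (2,5)
Step 3: enter (2,5), '.' pass, move down to (3,5)
Step 4: enter (3,5), '.' pass, move down to (4,5)
Step 5: enter (4,5), '.' pass, move down to (5,5)
Step 6: enter (5,5), '.' pass, move down to (6,5)
Step 7: enter (6,5), '.' pass, move down to (7,5)
Step 8: at (7,5) — EXIT via bottom edge, pos 5
Distinct cells visited: 7 (path length 7)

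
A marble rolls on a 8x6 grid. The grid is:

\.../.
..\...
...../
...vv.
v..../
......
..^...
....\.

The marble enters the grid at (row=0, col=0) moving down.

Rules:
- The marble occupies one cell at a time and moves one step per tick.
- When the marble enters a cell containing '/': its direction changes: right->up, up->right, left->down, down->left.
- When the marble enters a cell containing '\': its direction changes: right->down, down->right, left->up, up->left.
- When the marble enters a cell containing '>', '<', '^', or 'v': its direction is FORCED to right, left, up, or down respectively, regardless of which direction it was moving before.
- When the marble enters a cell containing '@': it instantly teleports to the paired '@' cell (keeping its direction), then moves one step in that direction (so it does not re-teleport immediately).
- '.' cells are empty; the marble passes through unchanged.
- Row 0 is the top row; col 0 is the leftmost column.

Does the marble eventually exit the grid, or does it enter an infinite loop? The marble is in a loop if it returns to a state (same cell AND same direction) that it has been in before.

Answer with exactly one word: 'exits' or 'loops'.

Step 1: enter (0,0), '\' deflects down->right, move right to (0,1)
Step 2: enter (0,1), '.' pass, move right to (0,2)
Step 3: enter (0,2), '.' pass, move right to (0,3)
Step 4: enter (0,3), '.' pass, move right to (0,4)
Step 5: enter (0,4), '/' deflects right->up, move up to (-1,4)
Step 6: at (-1,4) — EXIT via top edge, pos 4

Answer: exits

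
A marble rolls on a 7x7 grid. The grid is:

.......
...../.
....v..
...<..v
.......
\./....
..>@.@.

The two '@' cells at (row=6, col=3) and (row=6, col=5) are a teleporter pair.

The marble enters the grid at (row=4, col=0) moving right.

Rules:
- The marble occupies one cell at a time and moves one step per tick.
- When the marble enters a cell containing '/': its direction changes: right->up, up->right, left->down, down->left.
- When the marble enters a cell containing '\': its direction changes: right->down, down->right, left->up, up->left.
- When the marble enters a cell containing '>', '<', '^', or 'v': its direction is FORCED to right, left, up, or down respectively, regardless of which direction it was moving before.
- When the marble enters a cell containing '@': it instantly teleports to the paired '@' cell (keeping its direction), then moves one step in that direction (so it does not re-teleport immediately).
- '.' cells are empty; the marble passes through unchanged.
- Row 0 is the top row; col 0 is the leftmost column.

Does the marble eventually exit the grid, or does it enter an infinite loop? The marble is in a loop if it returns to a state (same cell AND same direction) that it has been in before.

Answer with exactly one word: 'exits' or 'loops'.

Answer: exits

Derivation:
Step 1: enter (4,0), '.' pass, move right to (4,1)
Step 2: enter (4,1), '.' pass, move right to (4,2)
Step 3: enter (4,2), '.' pass, move right to (4,3)
Step 4: enter (4,3), '.' pass, move right to (4,4)
Step 5: enter (4,4), '.' pass, move right to (4,5)
Step 6: enter (4,5), '.' pass, move right to (4,6)
Step 7: enter (4,6), '.' pass, move right to (4,7)
Step 8: at (4,7) — EXIT via right edge, pos 4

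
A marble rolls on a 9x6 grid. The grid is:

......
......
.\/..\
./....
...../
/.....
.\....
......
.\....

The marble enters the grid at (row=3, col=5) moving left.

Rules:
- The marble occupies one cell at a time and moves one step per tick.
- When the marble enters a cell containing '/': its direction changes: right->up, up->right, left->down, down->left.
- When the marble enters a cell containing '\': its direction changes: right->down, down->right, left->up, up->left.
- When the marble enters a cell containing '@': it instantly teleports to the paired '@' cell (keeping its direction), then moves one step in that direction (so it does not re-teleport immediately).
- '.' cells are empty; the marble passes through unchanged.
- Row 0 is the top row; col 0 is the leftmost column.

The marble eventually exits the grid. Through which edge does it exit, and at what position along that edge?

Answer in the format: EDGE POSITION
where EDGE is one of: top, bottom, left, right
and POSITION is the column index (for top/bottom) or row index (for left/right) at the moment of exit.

Answer: right 6

Derivation:
Step 1: enter (3,5), '.' pass, move left to (3,4)
Step 2: enter (3,4), '.' pass, move left to (3,3)
Step 3: enter (3,3), '.' pass, move left to (3,2)
Step 4: enter (3,2), '.' pass, move left to (3,1)
Step 5: enter (3,1), '/' deflects left->down, move down to (4,1)
Step 6: enter (4,1), '.' pass, move down to (5,1)
Step 7: enter (5,1), '.' pass, move down to (6,1)
Step 8: enter (6,1), '\' deflects down->right, move right to (6,2)
Step 9: enter (6,2), '.' pass, move right to (6,3)
Step 10: enter (6,3), '.' pass, move right to (6,4)
Step 11: enter (6,4), '.' pass, move right to (6,5)
Step 12: enter (6,5), '.' pass, move right to (6,6)
Step 13: at (6,6) — EXIT via right edge, pos 6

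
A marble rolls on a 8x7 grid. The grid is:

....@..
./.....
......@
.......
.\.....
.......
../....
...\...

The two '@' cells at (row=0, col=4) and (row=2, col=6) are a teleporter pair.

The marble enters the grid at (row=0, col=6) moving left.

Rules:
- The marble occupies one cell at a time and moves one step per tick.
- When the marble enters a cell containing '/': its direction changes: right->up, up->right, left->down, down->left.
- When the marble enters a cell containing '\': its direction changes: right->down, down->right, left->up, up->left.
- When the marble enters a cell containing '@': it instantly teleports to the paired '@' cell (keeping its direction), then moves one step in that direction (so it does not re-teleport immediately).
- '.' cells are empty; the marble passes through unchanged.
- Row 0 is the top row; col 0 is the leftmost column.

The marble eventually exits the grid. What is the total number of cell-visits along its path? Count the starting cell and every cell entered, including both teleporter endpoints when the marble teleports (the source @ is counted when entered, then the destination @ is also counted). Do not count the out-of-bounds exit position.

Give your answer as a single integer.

Answer: 10

Derivation:
Step 1: enter (0,6), '.' pass, move left to (0,5)
Step 2: enter (0,5), '.' pass, move left to (0,4)
Step 3: enter (0,4), '@' teleport (0,4)->(2,6), also enter (2,6), move left to (2,5)
Step 4: enter (2,5), '.' pass, move left to (2,4)
Step 5: enter (2,4), '.' pass, move left to (2,3)
Step 6: enter (2,3), '.' pass, move left to (2,2)
Step 7: enter (2,2), '.' pass, move left to (2,1)
Step 8: enter (2,1), '.' pass, move left to (2,0)
Step 9: enter (2,0), '.' pass, move left to (2,-1)
Step 10: at (2,-1) — EXIT via left edge, pos 2
Path length (cell visits): 10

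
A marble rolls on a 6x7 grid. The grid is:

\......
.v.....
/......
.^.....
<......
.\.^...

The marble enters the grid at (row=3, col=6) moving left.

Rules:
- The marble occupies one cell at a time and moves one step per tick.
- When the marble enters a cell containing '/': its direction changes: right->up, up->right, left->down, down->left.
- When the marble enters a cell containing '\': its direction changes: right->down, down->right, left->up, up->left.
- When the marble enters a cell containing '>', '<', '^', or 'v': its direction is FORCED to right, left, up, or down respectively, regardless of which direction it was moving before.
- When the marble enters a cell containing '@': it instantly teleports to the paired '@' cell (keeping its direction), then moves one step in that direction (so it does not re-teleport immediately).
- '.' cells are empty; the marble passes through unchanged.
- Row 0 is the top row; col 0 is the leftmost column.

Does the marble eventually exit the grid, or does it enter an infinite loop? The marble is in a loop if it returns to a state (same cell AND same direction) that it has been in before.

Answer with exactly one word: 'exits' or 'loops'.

Step 1: enter (3,6), '.' pass, move left to (3,5)
Step 2: enter (3,5), '.' pass, move left to (3,4)
Step 3: enter (3,4), '.' pass, move left to (3,3)
Step 4: enter (3,3), '.' pass, move left to (3,2)
Step 5: enter (3,2), '.' pass, move left to (3,1)
Step 6: enter (3,1), '^' forces left->up, move up to (2,1)
Step 7: enter (2,1), '.' pass, move up to (1,1)
Step 8: enter (1,1), 'v' forces up->down, move down to (2,1)
Step 9: enter (2,1), '.' pass, move down to (3,1)
Step 10: enter (3,1), '^' forces down->up, move up to (2,1)
Step 11: at (2,1) dir=up — LOOP DETECTED (seen before)

Answer: loops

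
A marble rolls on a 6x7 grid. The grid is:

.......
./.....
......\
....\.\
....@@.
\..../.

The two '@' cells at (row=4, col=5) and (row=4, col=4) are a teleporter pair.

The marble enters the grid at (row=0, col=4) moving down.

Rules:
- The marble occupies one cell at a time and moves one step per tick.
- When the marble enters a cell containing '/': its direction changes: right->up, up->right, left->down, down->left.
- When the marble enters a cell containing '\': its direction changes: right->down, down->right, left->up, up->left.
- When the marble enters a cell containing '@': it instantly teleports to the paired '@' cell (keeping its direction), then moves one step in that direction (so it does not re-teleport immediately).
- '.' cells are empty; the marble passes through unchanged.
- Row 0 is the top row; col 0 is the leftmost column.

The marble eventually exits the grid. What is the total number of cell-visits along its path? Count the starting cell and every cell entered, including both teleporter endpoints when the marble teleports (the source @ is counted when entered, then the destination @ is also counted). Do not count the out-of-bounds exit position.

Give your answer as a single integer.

Step 1: enter (0,4), '.' pass, move down to (1,4)
Step 2: enter (1,4), '.' pass, move down to (2,4)
Step 3: enter (2,4), '.' pass, move down to (3,4)
Step 4: enter (3,4), '\' deflects down->right, move right to (3,5)
Step 5: enter (3,5), '.' pass, move right to (3,6)
Step 6: enter (3,6), '\' deflects right->down, move down to (4,6)
Step 7: enter (4,6), '.' pass, move down to (5,6)
Step 8: enter (5,6), '.' pass, move down to (6,6)
Step 9: at (6,6) — EXIT via bottom edge, pos 6
Path length (cell visits): 8

Answer: 8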